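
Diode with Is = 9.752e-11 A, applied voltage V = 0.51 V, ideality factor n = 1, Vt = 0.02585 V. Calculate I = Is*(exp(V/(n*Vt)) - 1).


Step 1: V/(n*Vt) = 0.51/(1*0.02585) = 19.7292
Step 2: exp(19.7292) = 3.7007e+08
Step 3: I = 9.752e-11 * (3.7007e+08 - 1) = 3.61e-02 A

3.61e-02


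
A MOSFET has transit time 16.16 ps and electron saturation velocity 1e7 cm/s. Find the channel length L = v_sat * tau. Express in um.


Step 1: tau in seconds = 16.16 ps * 1e-12 = 1.6160e-11 s
Step 2: L = v_sat * tau = 1e7 * 1.6160e-11 = 1.6160e-04 cm
Step 3: L in um = 1.6160e-04 * 1e4 = 1.616 um

1.616


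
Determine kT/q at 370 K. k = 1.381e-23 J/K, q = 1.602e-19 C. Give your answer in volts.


Step 1: kT = 1.381e-23 * 370 = 5.1097e-21 J
Step 2: Vt = kT/q = 5.1097e-21 / 1.602e-19
Step 3: Vt = 0.0319 V

0.0319


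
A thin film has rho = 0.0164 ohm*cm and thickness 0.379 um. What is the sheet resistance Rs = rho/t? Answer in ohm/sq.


Step 1: Convert thickness to cm: t = 0.379 um = 3.7900e-05 cm
Step 2: Rs = rho / t = 0.0164 / 3.7900e-05
Step 3: Rs = 432.7 ohm/sq

432.7


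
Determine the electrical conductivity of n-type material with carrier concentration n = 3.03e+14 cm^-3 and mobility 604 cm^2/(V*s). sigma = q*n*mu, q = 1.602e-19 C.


Step 1: sigma = q * n * mu
Step 2: sigma = 1.602e-19 * 3.03e+14 * 604
Step 3: sigma = 2.932e-02 S/cm

2.932e-02


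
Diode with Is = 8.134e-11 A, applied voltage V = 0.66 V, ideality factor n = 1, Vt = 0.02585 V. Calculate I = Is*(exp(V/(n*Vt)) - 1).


Step 1: V/(n*Vt) = 0.66/(1*0.02585) = 25.5319
Step 2: exp(25.5319) = 1.2256e+11
Step 3: I = 8.134e-11 * (1.2256e+11 - 1) = 9.97e+00 A

9.97e+00


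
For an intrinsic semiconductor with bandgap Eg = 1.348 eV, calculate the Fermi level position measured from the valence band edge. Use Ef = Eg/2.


Step 1: For an intrinsic semiconductor, the Fermi level sits at midgap.
Step 2: Ef = Eg / 2 = 1.348 / 2 = 0.674 eV

0.674


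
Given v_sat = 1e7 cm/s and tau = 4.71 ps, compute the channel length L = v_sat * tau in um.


Step 1: tau in seconds = 4.71 ps * 1e-12 = 4.7100e-12 s
Step 2: L = v_sat * tau = 1e7 * 4.7100e-12 = 4.7100e-05 cm
Step 3: L in um = 4.7100e-05 * 1e4 = 0.471 um

0.471


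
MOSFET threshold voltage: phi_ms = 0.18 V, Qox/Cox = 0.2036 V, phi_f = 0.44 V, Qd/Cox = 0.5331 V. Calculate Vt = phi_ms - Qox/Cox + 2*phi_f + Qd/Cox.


Step 1: Vt = phi_ms - Qox/Cox + 2*phi_f + Qd/Cox
Step 2: Vt = 0.18 - 0.2036 + 2*0.44 + 0.5331
Step 3: Vt = 0.18 - 0.2036 + 0.88 + 0.5331
Step 4: Vt = 1.3895 V

1.3895


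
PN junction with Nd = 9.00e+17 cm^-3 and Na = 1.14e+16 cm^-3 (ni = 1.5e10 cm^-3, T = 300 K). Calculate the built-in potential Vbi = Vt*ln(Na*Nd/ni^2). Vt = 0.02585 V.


Step 1: Compute Na*Nd/ni^2 = 1.14e+16 * 9.00e+17 / (1.5e10)^2 = 4.5600e+13
Step 2: ln(4.5600e+13) = 31.4509
Step 3: Vbi = 0.02585 * 31.4509 = 0.813 V

0.813


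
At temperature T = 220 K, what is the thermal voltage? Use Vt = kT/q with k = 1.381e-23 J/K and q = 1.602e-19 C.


Step 1: kT = 1.381e-23 * 220 = 3.0382e-21 J
Step 2: Vt = kT/q = 3.0382e-21 / 1.602e-19
Step 3: Vt = 0.01897 V

0.01897


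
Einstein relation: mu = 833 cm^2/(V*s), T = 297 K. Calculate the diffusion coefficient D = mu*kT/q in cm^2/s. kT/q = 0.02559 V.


Step 1: D = mu * (kT/q)
Step 2: D = 833 * 0.02559
Step 3: D = 21.32 cm^2/s

21.32


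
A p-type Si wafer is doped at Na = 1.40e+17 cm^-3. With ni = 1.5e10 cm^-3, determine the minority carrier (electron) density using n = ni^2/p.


Step 1: Majority hole concentration p ≈ Na = 1.40e+17 cm^-3
Step 2: n = ni^2 / Na = (1.5e10)^2 / 1.40e+17
Step 3: n = 1.61e+03 cm^-3

1.61e+03


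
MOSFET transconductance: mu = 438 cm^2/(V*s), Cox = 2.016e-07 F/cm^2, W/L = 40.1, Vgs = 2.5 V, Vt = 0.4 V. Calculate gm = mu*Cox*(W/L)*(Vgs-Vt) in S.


Step 1: Vov = Vgs - Vt = 2.5 - 0.4 = 2.1 V
Step 2: gm = mu * Cox * (W/L) * Vov
Step 3: gm = 438 * 2.016e-07 * 40.1 * 2.1 = 7.44e-03 S

7.44e-03


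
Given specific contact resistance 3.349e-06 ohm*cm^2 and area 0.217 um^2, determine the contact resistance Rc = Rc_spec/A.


Step 1: Convert area to cm^2: 0.217 um^2 = 2.1700e-09 cm^2
Step 2: Rc = Rc_spec / A = 3.349e-06 / 2.1700e-09
Step 3: Rc = 1.54e+03 ohms

1.54e+03


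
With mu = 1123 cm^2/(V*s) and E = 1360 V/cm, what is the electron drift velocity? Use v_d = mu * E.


Step 1: v_d = mu * E
Step 2: v_d = 1123 * 1360 = 1527280
Step 3: v_d = 1.53e+06 cm/s

1.53e+06


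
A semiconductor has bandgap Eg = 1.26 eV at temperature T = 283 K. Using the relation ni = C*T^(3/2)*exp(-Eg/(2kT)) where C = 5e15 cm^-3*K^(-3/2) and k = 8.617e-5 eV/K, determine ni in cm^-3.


Step 1: Compute kT = 8.617e-5 * 283 = 0.02438611 eV
Step 2: Exponent = -Eg/(2kT) = -1.26/(2*0.02438611) = -25.83438
Step 3: T^(3/2) = 283^1.5 = 4760.80
Step 4: ni = 5e15 * 4760.80 * exp(-25.83438) = 1.44e+08 cm^-3

1.44e+08


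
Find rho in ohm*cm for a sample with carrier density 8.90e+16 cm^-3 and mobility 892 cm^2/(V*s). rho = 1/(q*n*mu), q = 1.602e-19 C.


Step 1: sigma = q * n * mu = 1.602e-19 * 8.90e+16 * 892 = 1.27180e+01 S/cm
Step 2: rho = 1 / sigma = 1 / 1.27180e+01 = 0.07863 ohm*cm

0.07863


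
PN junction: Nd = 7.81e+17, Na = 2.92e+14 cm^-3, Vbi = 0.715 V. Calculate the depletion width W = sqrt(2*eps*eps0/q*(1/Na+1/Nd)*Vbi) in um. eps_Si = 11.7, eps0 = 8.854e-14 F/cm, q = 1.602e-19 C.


Step 1: 1/Na + 1/Nd = 1/2.92e+14 + 1/7.81e+17 = 3.42594e-15
Step 2: 2*eps*eps0/q = 2*11.7*8.854e-14/1.602e-19 = 1.293281e+07
Step 3: W^2 = 1.293281e+07 * 3.42594e-15 * 0.715 = 3.16795e-08
Step 4: W = sqrt(3.16795e-08) = 1.780e-04 cm = 1.78 um

1.78


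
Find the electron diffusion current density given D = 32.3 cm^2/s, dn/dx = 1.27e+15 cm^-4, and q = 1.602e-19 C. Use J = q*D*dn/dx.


Step 1: J = q * D * (dn/dx)
Step 2: J = 1.602e-19 * 32.3 * 1.27e+15
Step 3: J = 6.57e-03 A/cm^2

6.57e-03


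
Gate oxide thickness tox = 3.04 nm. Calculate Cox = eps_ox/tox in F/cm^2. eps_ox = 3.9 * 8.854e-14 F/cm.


Step 1: eps_ox = 3.9 * 8.854e-14 = 3.45306e-13 F/cm
Step 2: tox in cm = 3.04 nm * 1e-7 = 3.0400e-07 cm
Step 3: Cox = 3.45306e-13 / 3.0400e-07 = 1.14e-06 F/cm^2

1.14e-06


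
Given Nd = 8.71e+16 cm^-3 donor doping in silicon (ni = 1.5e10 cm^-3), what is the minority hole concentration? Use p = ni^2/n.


Step 1: Since Nd >> ni, n ≈ Nd = 8.71e+16 cm^-3
Step 2: p = ni^2 / n = (1.5e10)^2 / 8.71e+16
Step 3: p = 2.25e20 / 8.71e+16 = 2.58e+03 cm^-3

2.58e+03


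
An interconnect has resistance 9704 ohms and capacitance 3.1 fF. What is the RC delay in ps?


Step 1: tau = R * C
Step 2: tau = 9704 * 3.1 fF = 9704 * 3.1e-15 F
Step 3: tau = 3.00824e-11 s = 30.0824 ps

30.0824


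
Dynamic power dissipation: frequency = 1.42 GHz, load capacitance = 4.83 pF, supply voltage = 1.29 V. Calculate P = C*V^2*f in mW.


Step 1: V^2 = 1.29^2 = 1.6641 V^2
Step 2: P = C*V^2*f = 4.83e-12 F * 1.6641 * 1.42e9 Hz
Step 3: P = 1.141339626e-02 W
Step 4: P = 11.413 mW

11.413


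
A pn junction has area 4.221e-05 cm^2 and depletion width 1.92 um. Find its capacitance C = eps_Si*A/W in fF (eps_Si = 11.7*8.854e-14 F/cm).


Step 1: eps_Si = 11.7 * 8.854e-14 = 1.035918e-12 F/cm
Step 2: W in cm = 1.92 * 1e-4 = 1.92e-04 cm
Step 3: C = 1.035918e-12 * 4.221e-05 / 1.92e-04 = 2.277401e-13 F
Step 4: C = 227.74 fF

227.74


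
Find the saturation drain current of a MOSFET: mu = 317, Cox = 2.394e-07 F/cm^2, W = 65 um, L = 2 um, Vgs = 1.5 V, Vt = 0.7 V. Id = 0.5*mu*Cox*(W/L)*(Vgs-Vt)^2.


Step 1: Overdrive voltage Vov = Vgs - Vt = 1.5 - 0.7 = 0.8 V
Step 2: W/L = 65/2 = 32.5
Step 3: Id = 0.5 * 317 * 2.394e-07 * 32.5 * 0.8^2
Step 4: Id = 7.89e-04 A

7.89e-04


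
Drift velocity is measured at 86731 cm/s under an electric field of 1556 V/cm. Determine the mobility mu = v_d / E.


Step 1: mu = v_d / E
Step 2: mu = 86731 / 1556
Step 3: mu = 55.74 cm^2/(V*s)

55.74


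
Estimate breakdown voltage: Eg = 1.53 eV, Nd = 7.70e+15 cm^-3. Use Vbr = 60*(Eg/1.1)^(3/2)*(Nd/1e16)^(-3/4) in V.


Step 1: Eg/1.1 = 1.53/1.1 = 1.390909
Step 2: (Eg/1.1)^1.5 = 1.390909^1.5 = 1.640394
Step 3: (Nd/1e16)^(-0.75) = (0.77)^(-0.75) = 1.216556
Step 4: Vbr = 60 * 1.640394 * 1.216556 = 119.7 V

119.7


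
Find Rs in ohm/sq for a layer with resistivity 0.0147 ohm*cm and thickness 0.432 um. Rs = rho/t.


Step 1: Convert thickness to cm: t = 0.432 um = 4.3200e-05 cm
Step 2: Rs = rho / t = 0.0147 / 4.3200e-05
Step 3: Rs = 340.3 ohm/sq

340.3


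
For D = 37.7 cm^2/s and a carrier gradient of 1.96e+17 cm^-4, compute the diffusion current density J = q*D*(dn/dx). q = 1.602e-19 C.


Step 1: J = q * D * (dn/dx)
Step 2: J = 1.602e-19 * 37.7 * 1.96e+17
Step 3: J = 1.18e+00 A/cm^2

1.18e+00


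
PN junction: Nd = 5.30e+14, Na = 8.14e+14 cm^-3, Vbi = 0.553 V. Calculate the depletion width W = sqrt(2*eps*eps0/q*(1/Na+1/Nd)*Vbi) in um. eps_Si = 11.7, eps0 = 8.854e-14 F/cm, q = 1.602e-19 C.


Step 1: 1/Na + 1/Nd = 1/8.14e+14 + 1/5.30e+14 = 3.11529e-15
Step 2: 2*eps*eps0/q = 2*11.7*8.854e-14/1.602e-19 = 1.293281e+07
Step 3: W^2 = 1.293281e+07 * 3.11529e-15 * 0.553 = 2.22801e-08
Step 4: W = sqrt(2.22801e-08) = 1.493e-04 cm = 1.493 um

1.493


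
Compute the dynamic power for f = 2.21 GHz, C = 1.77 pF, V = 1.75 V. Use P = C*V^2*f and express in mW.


Step 1: V^2 = 1.75^2 = 3.0625 V^2
Step 2: P = C*V^2*f = 1.77e-12 F * 3.0625 * 2.21e9 Hz
Step 3: P = 1.197958125e-02 W
Step 4: P = 11.98 mW

11.98


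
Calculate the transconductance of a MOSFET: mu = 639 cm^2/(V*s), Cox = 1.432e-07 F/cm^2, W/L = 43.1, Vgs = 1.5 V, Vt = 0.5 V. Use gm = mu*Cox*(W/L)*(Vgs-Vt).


Step 1: Vov = Vgs - Vt = 1.5 - 0.5 = 1.0 V
Step 2: gm = mu * Cox * (W/L) * Vov
Step 3: gm = 639 * 1.432e-07 * 43.1 * 1.0 = 3.94e-03 S

3.94e-03


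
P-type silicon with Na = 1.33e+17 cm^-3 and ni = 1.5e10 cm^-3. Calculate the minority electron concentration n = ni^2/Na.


Step 1: Majority hole concentration p ≈ Na = 1.33e+17 cm^-3
Step 2: n = ni^2 / Na = (1.5e10)^2 / 1.33e+17
Step 3: n = 1.69e+03 cm^-3

1.69e+03


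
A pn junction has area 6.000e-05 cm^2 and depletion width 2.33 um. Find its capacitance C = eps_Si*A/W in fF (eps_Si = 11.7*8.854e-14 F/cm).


Step 1: eps_Si = 11.7 * 8.854e-14 = 1.035918e-12 F/cm
Step 2: W in cm = 2.33 * 1e-4 = 2.33e-04 cm
Step 3: C = 1.035918e-12 * 6.000e-05 / 2.33e-04 = 2.667600e-13 F
Step 4: C = 266.76 fF

266.76


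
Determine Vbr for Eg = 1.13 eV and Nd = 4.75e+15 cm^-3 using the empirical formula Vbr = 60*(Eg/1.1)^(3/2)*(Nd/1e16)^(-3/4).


Step 1: Eg/1.1 = 1.13/1.1 = 1.027273
Step 2: (Eg/1.1)^1.5 = 1.027273^1.5 = 1.041187
Step 3: (Nd/1e16)^(-0.75) = (0.475)^(-0.75) = 1.747752
Step 4: Vbr = 60 * 1.041187 * 1.747752 = 109.2 V

109.2


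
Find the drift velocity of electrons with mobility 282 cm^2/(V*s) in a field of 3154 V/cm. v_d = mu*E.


Step 1: v_d = mu * E
Step 2: v_d = 282 * 3154 = 889428
Step 3: v_d = 8.89e+05 cm/s

8.89e+05


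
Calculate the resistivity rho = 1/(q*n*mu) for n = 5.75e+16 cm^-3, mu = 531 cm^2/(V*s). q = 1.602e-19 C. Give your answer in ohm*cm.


Step 1: sigma = q * n * mu = 1.602e-19 * 5.75e+16 * 531 = 4.89131e+00 S/cm
Step 2: rho = 1 / sigma = 1 / 4.89131e+00 = 0.2044 ohm*cm

0.2044


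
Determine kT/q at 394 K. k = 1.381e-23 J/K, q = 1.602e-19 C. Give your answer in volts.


Step 1: kT = 1.381e-23 * 394 = 5.44114e-21 J
Step 2: Vt = kT/q = 5.44114e-21 / 1.602e-19
Step 3: Vt = 0.03396 V

0.03396


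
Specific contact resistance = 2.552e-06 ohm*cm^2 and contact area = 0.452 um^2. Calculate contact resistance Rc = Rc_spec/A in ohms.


Step 1: Convert area to cm^2: 0.452 um^2 = 4.5200e-09 cm^2
Step 2: Rc = Rc_spec / A = 2.552e-06 / 4.5200e-09
Step 3: Rc = 5.65e+02 ohms

5.65e+02


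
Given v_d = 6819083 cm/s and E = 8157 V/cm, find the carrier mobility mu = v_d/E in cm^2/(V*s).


Step 1: mu = v_d / E
Step 2: mu = 6819083 / 8157
Step 3: mu = 835.98 cm^2/(V*s)

835.98


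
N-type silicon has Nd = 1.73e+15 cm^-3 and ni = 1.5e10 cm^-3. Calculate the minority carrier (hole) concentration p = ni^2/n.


Step 1: Since Nd >> ni, n ≈ Nd = 1.73e+15 cm^-3
Step 2: p = ni^2 / n = (1.5e10)^2 / 1.73e+15
Step 3: p = 2.25e20 / 1.73e+15 = 1.30e+05 cm^-3

1.30e+05


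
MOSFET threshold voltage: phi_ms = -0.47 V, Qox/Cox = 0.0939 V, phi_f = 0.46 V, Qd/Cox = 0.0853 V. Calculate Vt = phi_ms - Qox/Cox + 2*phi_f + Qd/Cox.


Step 1: Vt = phi_ms - Qox/Cox + 2*phi_f + Qd/Cox
Step 2: Vt = -0.47 - 0.0939 + 2*0.46 + 0.0853
Step 3: Vt = -0.47 - 0.0939 + 0.92 + 0.0853
Step 4: Vt = 0.4414 V

0.4414


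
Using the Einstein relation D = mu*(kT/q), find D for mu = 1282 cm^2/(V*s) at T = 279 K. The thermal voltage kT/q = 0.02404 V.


Step 1: D = mu * (kT/q)
Step 2: D = 1282 * 0.02404
Step 3: D = 30.82 cm^2/s

30.82


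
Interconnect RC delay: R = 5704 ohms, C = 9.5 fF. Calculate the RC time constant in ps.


Step 1: tau = R * C
Step 2: tau = 5704 * 9.5 fF = 5704 * 9.5e-15 F
Step 3: tau = 5.4188e-11 s = 54.188 ps

54.188


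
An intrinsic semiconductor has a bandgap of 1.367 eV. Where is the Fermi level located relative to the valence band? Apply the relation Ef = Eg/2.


Step 1: For an intrinsic semiconductor, the Fermi level sits at midgap.
Step 2: Ef = Eg / 2 = 1.367 / 2 = 0.6835 eV

0.6835


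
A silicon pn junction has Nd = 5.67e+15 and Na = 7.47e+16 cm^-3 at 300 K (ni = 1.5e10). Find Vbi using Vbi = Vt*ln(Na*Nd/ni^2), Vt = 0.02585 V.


Step 1: Compute Na*Nd/ni^2 = 7.47e+16 * 5.67e+15 / (1.5e10)^2 = 1.8824e+12
Step 2: ln(1.8824e+12) = 28.2636
Step 3: Vbi = 0.02585 * 28.2636 = 0.731 V

0.731


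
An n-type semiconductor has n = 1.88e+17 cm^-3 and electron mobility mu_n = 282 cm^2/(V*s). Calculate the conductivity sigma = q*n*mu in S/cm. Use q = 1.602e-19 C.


Step 1: sigma = q * n * mu
Step 2: sigma = 1.602e-19 * 1.88e+17 * 282
Step 3: sigma = 8.493e+00 S/cm

8.493e+00


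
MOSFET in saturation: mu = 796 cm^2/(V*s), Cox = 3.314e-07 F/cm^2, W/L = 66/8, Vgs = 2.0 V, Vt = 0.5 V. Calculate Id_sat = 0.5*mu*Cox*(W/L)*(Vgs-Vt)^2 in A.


Step 1: Overdrive voltage Vov = Vgs - Vt = 2.0 - 0.5 = 1.5 V
Step 2: W/L = 66/8 = 8.25
Step 3: Id = 0.5 * 796 * 3.314e-07 * 8.25 * 1.5^2
Step 4: Id = 2.45e-03 A

2.45e-03


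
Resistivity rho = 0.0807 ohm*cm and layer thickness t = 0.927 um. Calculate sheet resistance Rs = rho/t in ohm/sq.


Step 1: Convert thickness to cm: t = 0.927 um = 9.2700e-05 cm
Step 2: Rs = rho / t = 0.0807 / 9.2700e-05
Step 3: Rs = 870.6 ohm/sq

870.6


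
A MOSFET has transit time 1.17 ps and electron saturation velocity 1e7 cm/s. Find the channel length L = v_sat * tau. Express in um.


Step 1: tau in seconds = 1.17 ps * 1e-12 = 1.1700e-12 s
Step 2: L = v_sat * tau = 1e7 * 1.1700e-12 = 1.1700e-05 cm
Step 3: L in um = 1.1700e-05 * 1e4 = 0.117 um

0.117


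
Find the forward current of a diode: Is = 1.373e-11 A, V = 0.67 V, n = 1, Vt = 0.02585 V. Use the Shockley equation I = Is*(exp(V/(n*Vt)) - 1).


Step 1: V/(n*Vt) = 0.67/(1*0.02585) = 25.9188
Step 2: exp(25.9188) = 1.8046e+11
Step 3: I = 1.373e-11 * (1.8046e+11 - 1) = 2.48e+00 A

2.48e+00


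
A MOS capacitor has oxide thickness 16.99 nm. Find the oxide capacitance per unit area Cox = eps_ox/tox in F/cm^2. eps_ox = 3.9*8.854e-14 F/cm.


Step 1: eps_ox = 3.9 * 8.854e-14 = 3.45306e-13 F/cm
Step 2: tox in cm = 16.99 nm * 1e-7 = 1.6990e-06 cm
Step 3: Cox = 3.45306e-13 / 1.6990e-06 = 2.03e-07 F/cm^2

2.03e-07


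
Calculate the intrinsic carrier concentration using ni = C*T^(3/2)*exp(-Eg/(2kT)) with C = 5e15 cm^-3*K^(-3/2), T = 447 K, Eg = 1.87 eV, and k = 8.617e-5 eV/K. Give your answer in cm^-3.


Step 1: Compute kT = 8.617e-5 * 447 = 0.03851799 eV
Step 2: Exponent = -Eg/(2kT) = -1.87/(2*0.03851799) = -24.27437
Step 3: T^(3/2) = 447^1.5 = 9450.64
Step 4: ni = 5e15 * 9450.64 * exp(-24.27437) = 1.36e+09 cm^-3

1.36e+09


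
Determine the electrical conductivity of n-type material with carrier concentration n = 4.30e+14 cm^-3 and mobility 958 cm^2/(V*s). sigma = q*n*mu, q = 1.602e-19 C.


Step 1: sigma = q * n * mu
Step 2: sigma = 1.602e-19 * 4.30e+14 * 958
Step 3: sigma = 6.599e-02 S/cm

6.599e-02


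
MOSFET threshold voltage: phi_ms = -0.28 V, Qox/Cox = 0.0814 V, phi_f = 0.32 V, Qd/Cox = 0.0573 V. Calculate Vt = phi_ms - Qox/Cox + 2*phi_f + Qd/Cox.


Step 1: Vt = phi_ms - Qox/Cox + 2*phi_f + Qd/Cox
Step 2: Vt = -0.28 - 0.0814 + 2*0.32 + 0.0573
Step 3: Vt = -0.28 - 0.0814 + 0.64 + 0.0573
Step 4: Vt = 0.3359 V

0.3359


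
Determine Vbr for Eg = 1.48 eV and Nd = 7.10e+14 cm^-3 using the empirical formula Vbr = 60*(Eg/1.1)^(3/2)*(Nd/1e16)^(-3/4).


Step 1: Eg/1.1 = 1.48/1.1 = 1.345455
Step 2: (Eg/1.1)^1.5 = 1.345455^1.5 = 1.560644
Step 3: (Nd/1e16)^(-0.75) = (0.071)^(-0.75) = 7.270365
Step 4: Vbr = 60 * 1.560644 * 7.270365 = 680.8 V

680.8


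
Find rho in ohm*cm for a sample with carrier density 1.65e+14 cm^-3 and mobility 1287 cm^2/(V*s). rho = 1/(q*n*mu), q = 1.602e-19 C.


Step 1: sigma = q * n * mu = 1.602e-19 * 1.65e+14 * 1287 = 3.40193e-02 S/cm
Step 2: rho = 1 / sigma = 1 / 3.40193e-02 = 29.4 ohm*cm

29.4


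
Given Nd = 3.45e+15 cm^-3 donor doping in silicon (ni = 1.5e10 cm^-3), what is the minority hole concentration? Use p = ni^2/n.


Step 1: Since Nd >> ni, n ≈ Nd = 3.45e+15 cm^-3
Step 2: p = ni^2 / n = (1.5e10)^2 / 3.45e+15
Step 3: p = 2.25e20 / 3.45e+15 = 6.52e+04 cm^-3

6.52e+04


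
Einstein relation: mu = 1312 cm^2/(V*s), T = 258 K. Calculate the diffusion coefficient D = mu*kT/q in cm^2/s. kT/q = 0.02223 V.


Step 1: D = mu * (kT/q)
Step 2: D = 1312 * 0.02223
Step 3: D = 29.17 cm^2/s

29.17


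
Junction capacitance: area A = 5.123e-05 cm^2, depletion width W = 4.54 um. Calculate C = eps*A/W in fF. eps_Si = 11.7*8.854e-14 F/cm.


Step 1: eps_Si = 11.7 * 8.854e-14 = 1.035918e-12 F/cm
Step 2: W in cm = 4.54 * 1e-4 = 4.54e-04 cm
Step 3: C = 1.035918e-12 * 5.123e-05 / 4.54e-04 = 1.168944e-13 F
Step 4: C = 116.89 fF

116.89


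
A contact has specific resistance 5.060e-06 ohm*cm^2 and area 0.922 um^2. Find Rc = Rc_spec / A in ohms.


Step 1: Convert area to cm^2: 0.922 um^2 = 9.2200e-09 cm^2
Step 2: Rc = Rc_spec / A = 5.060e-06 / 9.2200e-09
Step 3: Rc = 5.49e+02 ohms

5.49e+02


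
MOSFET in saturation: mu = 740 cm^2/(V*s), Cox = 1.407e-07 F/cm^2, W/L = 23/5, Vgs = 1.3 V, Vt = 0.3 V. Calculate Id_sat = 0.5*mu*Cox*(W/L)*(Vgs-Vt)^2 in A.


Step 1: Overdrive voltage Vov = Vgs - Vt = 1.3 - 0.3 = 1.0 V
Step 2: W/L = 23/5 = 4.6
Step 3: Id = 0.5 * 740 * 1.407e-07 * 4.6 * 1.0^2
Step 4: Id = 2.39e-04 A

2.39e-04


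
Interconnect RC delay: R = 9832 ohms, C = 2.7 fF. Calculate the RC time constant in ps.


Step 1: tau = R * C
Step 2: tau = 9832 * 2.7 fF = 9832 * 2.7e-15 F
Step 3: tau = 2.65464e-11 s = 26.5464 ps

26.5464


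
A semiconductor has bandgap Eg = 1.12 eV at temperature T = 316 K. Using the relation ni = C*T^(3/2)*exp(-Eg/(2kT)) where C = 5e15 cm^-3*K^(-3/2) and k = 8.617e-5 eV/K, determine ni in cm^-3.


Step 1: Compute kT = 8.617e-5 * 316 = 0.02722972 eV
Step 2: Exponent = -Eg/(2kT) = -1.12/(2*0.02722972) = -20.56576
Step 3: T^(3/2) = 316^1.5 = 5617.34
Step 4: ni = 5e15 * 5617.34 * exp(-20.56576) = 3.29e+10 cm^-3

3.29e+10


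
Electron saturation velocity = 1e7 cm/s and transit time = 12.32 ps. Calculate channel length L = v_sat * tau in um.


Step 1: tau in seconds = 12.32 ps * 1e-12 = 1.2320e-11 s
Step 2: L = v_sat * tau = 1e7 * 1.2320e-11 = 1.2320e-04 cm
Step 3: L in um = 1.2320e-04 * 1e4 = 1.232 um

1.232


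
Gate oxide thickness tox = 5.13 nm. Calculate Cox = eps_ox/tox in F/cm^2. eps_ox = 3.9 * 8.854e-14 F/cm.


Step 1: eps_ox = 3.9 * 8.854e-14 = 3.45306e-13 F/cm
Step 2: tox in cm = 5.13 nm * 1e-7 = 5.1300e-07 cm
Step 3: Cox = 3.45306e-13 / 5.1300e-07 = 6.73e-07 F/cm^2

6.73e-07


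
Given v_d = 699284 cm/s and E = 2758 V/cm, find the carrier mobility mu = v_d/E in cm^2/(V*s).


Step 1: mu = v_d / E
Step 2: mu = 699284 / 2758
Step 3: mu = 253.55 cm^2/(V*s)

253.55


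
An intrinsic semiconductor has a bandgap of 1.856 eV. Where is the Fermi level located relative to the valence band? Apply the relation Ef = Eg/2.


Step 1: For an intrinsic semiconductor, the Fermi level sits at midgap.
Step 2: Ef = Eg / 2 = 1.856 / 2 = 0.928 eV

0.928


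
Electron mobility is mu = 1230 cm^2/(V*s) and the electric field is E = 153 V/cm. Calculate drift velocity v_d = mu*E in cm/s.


Step 1: v_d = mu * E
Step 2: v_d = 1230 * 153 = 188190
Step 3: v_d = 1.88e+05 cm/s

1.88e+05


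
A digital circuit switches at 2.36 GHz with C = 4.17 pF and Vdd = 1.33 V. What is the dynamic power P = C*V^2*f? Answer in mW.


Step 1: V^2 = 1.33^2 = 1.7689 V^2
Step 2: P = C*V^2*f = 4.17e-12 F * 1.7689 * 2.36e9 Hz
Step 3: P = 1.740809868e-02 W
Step 4: P = 17.408 mW

17.408


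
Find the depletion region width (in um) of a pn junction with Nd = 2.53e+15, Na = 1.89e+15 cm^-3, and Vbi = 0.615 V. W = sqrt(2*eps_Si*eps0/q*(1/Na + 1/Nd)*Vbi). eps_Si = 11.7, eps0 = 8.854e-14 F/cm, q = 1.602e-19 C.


Step 1: 1/Na + 1/Nd = 1/1.89e+15 + 1/2.53e+15 = 9.24357e-16
Step 2: 2*eps*eps0/q = 2*11.7*8.854e-14/1.602e-19 = 1.293281e+07
Step 3: W^2 = 1.293281e+07 * 9.24357e-16 * 0.615 = 7.35204e-09
Step 4: W = sqrt(7.35204e-09) = 8.574e-05 cm = 0.8574 um

0.8574


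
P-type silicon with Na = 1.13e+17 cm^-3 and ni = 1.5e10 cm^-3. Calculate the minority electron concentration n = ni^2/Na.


Step 1: Majority hole concentration p ≈ Na = 1.13e+17 cm^-3
Step 2: n = ni^2 / Na = (1.5e10)^2 / 1.13e+17
Step 3: n = 1.99e+03 cm^-3

1.99e+03


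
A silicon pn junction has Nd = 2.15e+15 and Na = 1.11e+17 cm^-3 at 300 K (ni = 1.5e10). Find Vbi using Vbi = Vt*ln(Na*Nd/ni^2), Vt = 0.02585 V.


Step 1: Compute Na*Nd/ni^2 = 1.11e+17 * 2.15e+15 / (1.5e10)^2 = 1.0607e+12
Step 2: ln(1.0607e+12) = 27.6900
Step 3: Vbi = 0.02585 * 27.6900 = 0.716 V

0.716


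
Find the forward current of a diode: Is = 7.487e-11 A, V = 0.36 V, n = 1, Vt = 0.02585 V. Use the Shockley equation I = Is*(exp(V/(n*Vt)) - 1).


Step 1: V/(n*Vt) = 0.36/(1*0.02585) = 13.9265
Step 2: exp(13.9265) = 1.1174e+06
Step 3: I = 7.487e-11 * (1.1174e+06 - 1) = 8.37e-05 A

8.37e-05


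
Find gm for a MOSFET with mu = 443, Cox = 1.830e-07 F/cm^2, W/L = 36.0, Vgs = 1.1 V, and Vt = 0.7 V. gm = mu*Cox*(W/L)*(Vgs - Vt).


Step 1: Vov = Vgs - Vt = 1.1 - 0.7 = 0.4 V
Step 2: gm = mu * Cox * (W/L) * Vov
Step 3: gm = 443 * 1.830e-07 * 36.0 * 0.4 = 1.17e-03 S

1.17e-03


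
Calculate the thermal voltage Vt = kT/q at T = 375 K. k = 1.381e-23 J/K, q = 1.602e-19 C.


Step 1: kT = 1.381e-23 * 375 = 5.17875e-21 J
Step 2: Vt = kT/q = 5.17875e-21 / 1.602e-19
Step 3: Vt = 0.03233 V

0.03233


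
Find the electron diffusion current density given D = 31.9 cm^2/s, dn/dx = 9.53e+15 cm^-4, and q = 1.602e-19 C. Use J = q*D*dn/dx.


Step 1: J = q * D * (dn/dx)
Step 2: J = 1.602e-19 * 31.9 * 9.53e+15
Step 3: J = 4.87e-02 A/cm^2

4.87e-02


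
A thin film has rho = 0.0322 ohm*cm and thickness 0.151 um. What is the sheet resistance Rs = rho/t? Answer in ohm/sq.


Step 1: Convert thickness to cm: t = 0.151 um = 1.5100e-05 cm
Step 2: Rs = rho / t = 0.0322 / 1.5100e-05
Step 3: Rs = 2132.5 ohm/sq

2132.5


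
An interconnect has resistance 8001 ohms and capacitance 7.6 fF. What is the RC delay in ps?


Step 1: tau = R * C
Step 2: tau = 8001 * 7.6 fF = 8001 * 7.6e-15 F
Step 3: tau = 6.08076e-11 s = 60.8076 ps

60.8076


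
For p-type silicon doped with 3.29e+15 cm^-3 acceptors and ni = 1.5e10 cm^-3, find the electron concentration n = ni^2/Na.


Step 1: Majority hole concentration p ≈ Na = 3.29e+15 cm^-3
Step 2: n = ni^2 / Na = (1.5e10)^2 / 3.29e+15
Step 3: n = 6.84e+04 cm^-3

6.84e+04


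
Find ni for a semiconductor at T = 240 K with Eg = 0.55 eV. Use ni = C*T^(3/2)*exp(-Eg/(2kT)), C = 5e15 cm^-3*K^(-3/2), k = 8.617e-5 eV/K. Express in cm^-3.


Step 1: Compute kT = 8.617e-5 * 240 = 0.0206808 eV
Step 2: Exponent = -Eg/(2kT) = -0.55/(2*0.0206808) = -13.29736
Step 3: T^(3/2) = 240^1.5 = 3718.06
Step 4: ni = 5e15 * 3718.06 * exp(-13.29736) = 3.12e+13 cm^-3

3.12e+13


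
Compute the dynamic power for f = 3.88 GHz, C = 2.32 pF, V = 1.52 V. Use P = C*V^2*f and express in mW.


Step 1: V^2 = 1.52^2 = 2.3104 V^2
Step 2: P = C*V^2*f = 2.32e-12 F * 2.3104 * 3.88e9 Hz
Step 3: P = 2.079729664e-02 W
Step 4: P = 20.797 mW

20.797


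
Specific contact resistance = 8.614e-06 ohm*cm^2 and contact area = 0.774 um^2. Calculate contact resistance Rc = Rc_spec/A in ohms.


Step 1: Convert area to cm^2: 0.774 um^2 = 7.7400e-09 cm^2
Step 2: Rc = Rc_spec / A = 8.614e-06 / 7.7400e-09
Step 3: Rc = 1.11e+03 ohms

1.11e+03


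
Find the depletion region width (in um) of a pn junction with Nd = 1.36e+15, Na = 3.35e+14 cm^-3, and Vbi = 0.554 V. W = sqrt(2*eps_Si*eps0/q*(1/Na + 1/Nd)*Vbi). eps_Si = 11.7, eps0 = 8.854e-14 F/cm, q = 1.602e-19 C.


Step 1: 1/Na + 1/Nd = 1/3.35e+14 + 1/1.36e+15 = 3.72037e-15
Step 2: 2*eps*eps0/q = 2*11.7*8.854e-14/1.602e-19 = 1.293281e+07
Step 3: W^2 = 1.293281e+07 * 3.72037e-15 * 0.554 = 2.66556e-08
Step 4: W = sqrt(2.66556e-08) = 1.633e-04 cm = 1.633 um

1.633


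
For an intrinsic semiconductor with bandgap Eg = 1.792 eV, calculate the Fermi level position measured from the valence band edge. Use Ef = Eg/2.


Step 1: For an intrinsic semiconductor, the Fermi level sits at midgap.
Step 2: Ef = Eg / 2 = 1.792 / 2 = 0.896 eV

0.896


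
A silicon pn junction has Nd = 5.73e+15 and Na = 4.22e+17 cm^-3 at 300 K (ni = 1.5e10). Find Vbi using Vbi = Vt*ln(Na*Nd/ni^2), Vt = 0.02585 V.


Step 1: Compute Na*Nd/ni^2 = 4.22e+17 * 5.73e+15 / (1.5e10)^2 = 1.0747e+13
Step 2: ln(1.0747e+13) = 30.0056
Step 3: Vbi = 0.02585 * 30.0056 = 0.776 V

0.776


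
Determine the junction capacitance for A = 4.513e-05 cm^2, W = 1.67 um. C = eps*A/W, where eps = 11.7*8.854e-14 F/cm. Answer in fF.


Step 1: eps_Si = 11.7 * 8.854e-14 = 1.035918e-12 F/cm
Step 2: W in cm = 1.67 * 1e-4 = 1.67e-04 cm
Step 3: C = 1.035918e-12 * 4.513e-05 / 1.67e-04 = 2.799460e-13 F
Step 4: C = 279.95 fF

279.95


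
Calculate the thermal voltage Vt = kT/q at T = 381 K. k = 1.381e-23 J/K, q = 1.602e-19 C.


Step 1: kT = 1.381e-23 * 381 = 5.26161e-21 J
Step 2: Vt = kT/q = 5.26161e-21 / 1.602e-19
Step 3: Vt = 0.03284 V

0.03284


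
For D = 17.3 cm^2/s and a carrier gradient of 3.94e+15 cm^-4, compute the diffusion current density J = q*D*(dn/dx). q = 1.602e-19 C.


Step 1: J = q * D * (dn/dx)
Step 2: J = 1.602e-19 * 17.3 * 3.94e+15
Step 3: J = 1.09e-02 A/cm^2

1.09e-02


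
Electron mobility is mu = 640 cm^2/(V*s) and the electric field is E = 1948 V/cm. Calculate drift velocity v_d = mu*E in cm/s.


Step 1: v_d = mu * E
Step 2: v_d = 640 * 1948 = 1246720
Step 3: v_d = 1.25e+06 cm/s

1.25e+06


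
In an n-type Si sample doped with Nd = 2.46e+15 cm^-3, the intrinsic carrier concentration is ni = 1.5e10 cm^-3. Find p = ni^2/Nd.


Step 1: Since Nd >> ni, n ≈ Nd = 2.46e+15 cm^-3
Step 2: p = ni^2 / n = (1.5e10)^2 / 2.46e+15
Step 3: p = 2.25e20 / 2.46e+15 = 9.15e+04 cm^-3

9.15e+04


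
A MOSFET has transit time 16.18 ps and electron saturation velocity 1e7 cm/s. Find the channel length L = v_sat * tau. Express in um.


Step 1: tau in seconds = 16.18 ps * 1e-12 = 1.6180e-11 s
Step 2: L = v_sat * tau = 1e7 * 1.6180e-11 = 1.6180e-04 cm
Step 3: L in um = 1.6180e-04 * 1e4 = 1.618 um

1.618


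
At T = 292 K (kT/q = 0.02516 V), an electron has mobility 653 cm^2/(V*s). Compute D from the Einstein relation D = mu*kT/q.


Step 1: D = mu * (kT/q)
Step 2: D = 653 * 0.02516
Step 3: D = 16.43 cm^2/s

16.43


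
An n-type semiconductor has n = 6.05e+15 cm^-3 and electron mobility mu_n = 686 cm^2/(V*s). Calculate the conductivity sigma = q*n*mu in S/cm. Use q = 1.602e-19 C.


Step 1: sigma = q * n * mu
Step 2: sigma = 1.602e-19 * 6.05e+15 * 686
Step 3: sigma = 6.649e-01 S/cm

6.649e-01


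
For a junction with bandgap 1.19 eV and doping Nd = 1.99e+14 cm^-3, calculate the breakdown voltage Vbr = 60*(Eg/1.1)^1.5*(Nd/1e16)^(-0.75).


Step 1: Eg/1.1 = 1.19/1.1 = 1.081818
Step 2: (Eg/1.1)^1.5 = 1.081818^1.5 = 1.125204
Step 3: (Nd/1e16)^(-0.75) = (0.0199)^(-0.75) = 18.873837
Step 4: Vbr = 60 * 1.125204 * 18.873837 = 1274.2 V

1274.2


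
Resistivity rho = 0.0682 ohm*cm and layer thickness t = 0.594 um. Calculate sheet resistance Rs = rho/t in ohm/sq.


Step 1: Convert thickness to cm: t = 0.594 um = 5.9400e-05 cm
Step 2: Rs = rho / t = 0.0682 / 5.9400e-05
Step 3: Rs = 1148.1 ohm/sq

1148.1


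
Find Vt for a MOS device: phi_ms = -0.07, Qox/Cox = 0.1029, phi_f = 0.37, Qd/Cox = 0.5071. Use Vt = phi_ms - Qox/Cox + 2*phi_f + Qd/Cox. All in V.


Step 1: Vt = phi_ms - Qox/Cox + 2*phi_f + Qd/Cox
Step 2: Vt = -0.07 - 0.1029 + 2*0.37 + 0.5071
Step 3: Vt = -0.07 - 0.1029 + 0.74 + 0.5071
Step 4: Vt = 1.0742 V

1.0742


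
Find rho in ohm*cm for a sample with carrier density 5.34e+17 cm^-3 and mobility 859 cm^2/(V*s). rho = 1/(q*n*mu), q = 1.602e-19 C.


Step 1: sigma = q * n * mu = 1.602e-19 * 5.34e+17 * 859 = 7.34847e+01 S/cm
Step 2: rho = 1 / sigma = 1 / 7.34847e+01 = 0.01361 ohm*cm

0.01361


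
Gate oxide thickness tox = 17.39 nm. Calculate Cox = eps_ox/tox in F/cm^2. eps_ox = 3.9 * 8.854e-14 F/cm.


Step 1: eps_ox = 3.9 * 8.854e-14 = 3.45306e-13 F/cm
Step 2: tox in cm = 17.39 nm * 1e-7 = 1.7390e-06 cm
Step 3: Cox = 3.45306e-13 / 1.7390e-06 = 1.99e-07 F/cm^2

1.99e-07


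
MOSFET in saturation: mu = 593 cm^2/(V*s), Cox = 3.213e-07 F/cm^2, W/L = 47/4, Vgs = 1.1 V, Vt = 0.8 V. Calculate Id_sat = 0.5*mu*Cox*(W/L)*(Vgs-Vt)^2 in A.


Step 1: Overdrive voltage Vov = Vgs - Vt = 1.1 - 0.8 = 0.3 V
Step 2: W/L = 47/4 = 11.75
Step 3: Id = 0.5 * 593 * 3.213e-07 * 11.75 * 0.3^2
Step 4: Id = 1.01e-04 A

1.01e-04


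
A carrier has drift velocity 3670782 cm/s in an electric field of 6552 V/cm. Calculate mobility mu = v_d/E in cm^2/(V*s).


Step 1: mu = v_d / E
Step 2: mu = 3670782 / 6552
Step 3: mu = 560.25 cm^2/(V*s)

560.25


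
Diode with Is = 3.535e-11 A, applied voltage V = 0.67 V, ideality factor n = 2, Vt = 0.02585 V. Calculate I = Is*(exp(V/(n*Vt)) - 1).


Step 1: V/(n*Vt) = 0.67/(2*0.02585) = 12.9594
Step 2: exp(12.9594) = 4.2481e+05
Step 3: I = 3.535e-11 * (4.2481e+05 - 1) = 1.50e-05 A

1.50e-05


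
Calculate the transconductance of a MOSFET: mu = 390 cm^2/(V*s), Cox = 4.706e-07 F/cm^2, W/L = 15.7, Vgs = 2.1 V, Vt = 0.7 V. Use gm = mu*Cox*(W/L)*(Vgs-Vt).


Step 1: Vov = Vgs - Vt = 2.1 - 0.7 = 1.4 V
Step 2: gm = mu * Cox * (W/L) * Vov
Step 3: gm = 390 * 4.706e-07 * 15.7 * 1.4 = 4.03e-03 S

4.03e-03


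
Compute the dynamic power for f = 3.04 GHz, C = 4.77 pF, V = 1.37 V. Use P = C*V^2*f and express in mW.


Step 1: V^2 = 1.37^2 = 1.8769 V^2
Step 2: P = C*V^2*f = 4.77e-12 F * 1.8769 * 3.04e9 Hz
Step 3: P = 2.721655152e-02 W
Step 4: P = 27.217 mW

27.217


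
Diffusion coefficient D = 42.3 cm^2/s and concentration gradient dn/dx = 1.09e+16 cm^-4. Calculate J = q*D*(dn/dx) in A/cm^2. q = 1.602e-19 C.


Step 1: J = q * D * (dn/dx)
Step 2: J = 1.602e-19 * 42.3 * 1.09e+16
Step 3: J = 7.39e-02 A/cm^2

7.39e-02


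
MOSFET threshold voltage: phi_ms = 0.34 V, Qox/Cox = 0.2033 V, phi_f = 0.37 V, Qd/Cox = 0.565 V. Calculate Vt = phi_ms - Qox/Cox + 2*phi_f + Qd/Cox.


Step 1: Vt = phi_ms - Qox/Cox + 2*phi_f + Qd/Cox
Step 2: Vt = 0.34 - 0.2033 + 2*0.37 + 0.565
Step 3: Vt = 0.34 - 0.2033 + 0.74 + 0.565
Step 4: Vt = 1.4417 V

1.4417


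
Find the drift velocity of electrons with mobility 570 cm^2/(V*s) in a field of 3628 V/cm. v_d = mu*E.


Step 1: v_d = mu * E
Step 2: v_d = 570 * 3628 = 2067960
Step 3: v_d = 2.07e+06 cm/s

2.07e+06


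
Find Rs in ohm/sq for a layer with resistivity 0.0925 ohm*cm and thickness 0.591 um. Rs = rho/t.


Step 1: Convert thickness to cm: t = 0.591 um = 5.9100e-05 cm
Step 2: Rs = rho / t = 0.0925 / 5.9100e-05
Step 3: Rs = 1565.1 ohm/sq

1565.1


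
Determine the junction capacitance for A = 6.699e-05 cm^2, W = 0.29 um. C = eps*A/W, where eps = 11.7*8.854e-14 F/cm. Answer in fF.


Step 1: eps_Si = 11.7 * 8.854e-14 = 1.035918e-12 F/cm
Step 2: W in cm = 0.29 * 1e-4 = 2.90e-05 cm
Step 3: C = 1.035918e-12 * 6.699e-05 / 2.90e-05 = 2.392971e-12 F
Step 4: C = 2392.97 fF

2392.97


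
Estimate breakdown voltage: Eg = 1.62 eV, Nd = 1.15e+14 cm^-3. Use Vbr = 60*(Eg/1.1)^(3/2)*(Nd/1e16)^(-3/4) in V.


Step 1: Eg/1.1 = 1.62/1.1 = 1.472727
Step 2: (Eg/1.1)^1.5 = 1.472727^1.5 = 1.787242
Step 3: (Nd/1e16)^(-0.75) = (0.0115)^(-0.75) = 28.475845
Step 4: Vbr = 60 * 1.787242 * 28.475845 = 3053.6 V

3053.6


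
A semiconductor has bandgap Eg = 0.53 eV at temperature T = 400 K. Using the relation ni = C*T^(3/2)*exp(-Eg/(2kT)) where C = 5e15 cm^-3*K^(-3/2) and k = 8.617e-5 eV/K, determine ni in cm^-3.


Step 1: Compute kT = 8.617e-5 * 400 = 0.034468 eV
Step 2: Exponent = -Eg/(2kT) = -0.53/(2*0.034468) = -7.68829
Step 3: T^(3/2) = 400^1.5 = 8000.00
Step 4: ni = 5e15 * 8000.00 * exp(-7.68829) = 1.83e+16 cm^-3

1.83e+16


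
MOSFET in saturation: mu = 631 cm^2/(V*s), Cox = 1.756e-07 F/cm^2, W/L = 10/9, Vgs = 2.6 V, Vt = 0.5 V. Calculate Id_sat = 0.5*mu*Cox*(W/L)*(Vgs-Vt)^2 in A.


Step 1: Overdrive voltage Vov = Vgs - Vt = 2.6 - 0.5 = 2.1 V
Step 2: W/L = 10/9 = 1.11111
Step 3: Id = 0.5 * 631 * 1.756e-07 * 1.11111 * 2.1^2
Step 4: Id = 2.71e-04 A

2.71e-04


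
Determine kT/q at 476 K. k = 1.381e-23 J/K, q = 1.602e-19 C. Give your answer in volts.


Step 1: kT = 1.381e-23 * 476 = 6.57356e-21 J
Step 2: Vt = kT/q = 6.57356e-21 / 1.602e-19
Step 3: Vt = 0.04103 V

0.04103


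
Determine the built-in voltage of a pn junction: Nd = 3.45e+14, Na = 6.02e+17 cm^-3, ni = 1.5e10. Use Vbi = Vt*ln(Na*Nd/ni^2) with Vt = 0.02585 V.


Step 1: Compute Na*Nd/ni^2 = 6.02e+17 * 3.45e+14 / (1.5e10)^2 = 9.2307e+11
Step 2: ln(9.2307e+11) = 27.5510
Step 3: Vbi = 0.02585 * 27.5510 = 0.712 V

0.712


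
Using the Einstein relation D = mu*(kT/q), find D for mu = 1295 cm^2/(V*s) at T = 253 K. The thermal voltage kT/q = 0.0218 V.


Step 1: D = mu * (kT/q)
Step 2: D = 1295 * 0.0218
Step 3: D = 28.23 cm^2/s

28.23


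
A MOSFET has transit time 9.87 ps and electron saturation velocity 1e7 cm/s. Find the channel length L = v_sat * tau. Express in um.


Step 1: tau in seconds = 9.87 ps * 1e-12 = 9.8700e-12 s
Step 2: L = v_sat * tau = 1e7 * 9.8700e-12 = 9.8700e-05 cm
Step 3: L in um = 9.8700e-05 * 1e4 = 0.987 um

0.987


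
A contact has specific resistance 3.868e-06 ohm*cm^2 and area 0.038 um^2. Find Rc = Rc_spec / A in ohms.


Step 1: Convert area to cm^2: 0.038 um^2 = 3.8000e-10 cm^2
Step 2: Rc = Rc_spec / A = 3.868e-06 / 3.8000e-10
Step 3: Rc = 1.02e+04 ohms

1.02e+04


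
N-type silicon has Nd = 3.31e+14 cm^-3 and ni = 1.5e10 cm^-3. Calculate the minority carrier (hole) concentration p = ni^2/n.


Step 1: Since Nd >> ni, n ≈ Nd = 3.31e+14 cm^-3
Step 2: p = ni^2 / n = (1.5e10)^2 / 3.31e+14
Step 3: p = 2.25e20 / 3.31e+14 = 6.80e+05 cm^-3

6.80e+05


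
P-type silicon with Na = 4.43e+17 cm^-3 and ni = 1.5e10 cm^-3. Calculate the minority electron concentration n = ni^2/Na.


Step 1: Majority hole concentration p ≈ Na = 4.43e+17 cm^-3
Step 2: n = ni^2 / Na = (1.5e10)^2 / 4.43e+17
Step 3: n = 5.08e+02 cm^-3

5.08e+02


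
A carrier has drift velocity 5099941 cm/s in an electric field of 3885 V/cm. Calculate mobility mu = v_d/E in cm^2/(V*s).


Step 1: mu = v_d / E
Step 2: mu = 5099941 / 3885
Step 3: mu = 1312.73 cm^2/(V*s)

1312.73


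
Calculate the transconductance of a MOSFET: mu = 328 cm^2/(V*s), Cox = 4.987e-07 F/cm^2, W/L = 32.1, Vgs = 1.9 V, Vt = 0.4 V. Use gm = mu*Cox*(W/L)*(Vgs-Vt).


Step 1: Vov = Vgs - Vt = 1.9 - 0.4 = 1.5 V
Step 2: gm = mu * Cox * (W/L) * Vov
Step 3: gm = 328 * 4.987e-07 * 32.1 * 1.5 = 7.88e-03 S

7.88e-03


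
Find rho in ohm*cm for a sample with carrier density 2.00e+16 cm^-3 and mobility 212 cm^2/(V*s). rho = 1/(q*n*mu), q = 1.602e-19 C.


Step 1: sigma = q * n * mu = 1.602e-19 * 2.00e+16 * 212 = 6.79248e-01 S/cm
Step 2: rho = 1 / sigma = 1 / 6.79248e-01 = 1.472 ohm*cm

1.472


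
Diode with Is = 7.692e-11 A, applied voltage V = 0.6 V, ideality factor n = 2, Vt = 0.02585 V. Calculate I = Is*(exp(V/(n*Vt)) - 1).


Step 1: V/(n*Vt) = 0.6/(2*0.02585) = 11.6054
Step 2: exp(11.6054) = 1.0969e+05
Step 3: I = 7.692e-11 * (1.0969e+05 - 1) = 8.44e-06 A

8.44e-06


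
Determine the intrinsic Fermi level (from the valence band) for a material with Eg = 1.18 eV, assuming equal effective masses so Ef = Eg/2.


Step 1: For an intrinsic semiconductor, the Fermi level sits at midgap.
Step 2: Ef = Eg / 2 = 1.18 / 2 = 0.59 eV

0.59


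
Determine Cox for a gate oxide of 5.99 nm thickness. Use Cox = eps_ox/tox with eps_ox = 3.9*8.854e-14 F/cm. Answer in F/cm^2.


Step 1: eps_ox = 3.9 * 8.854e-14 = 3.45306e-13 F/cm
Step 2: tox in cm = 5.99 nm * 1e-7 = 5.9900e-07 cm
Step 3: Cox = 3.45306e-13 / 5.9900e-07 = 5.76e-07 F/cm^2

5.76e-07


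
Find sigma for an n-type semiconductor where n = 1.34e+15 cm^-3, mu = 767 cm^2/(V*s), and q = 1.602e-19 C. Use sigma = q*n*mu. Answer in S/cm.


Step 1: sigma = q * n * mu
Step 2: sigma = 1.602e-19 * 1.34e+15 * 767
Step 3: sigma = 1.647e-01 S/cm

1.647e-01


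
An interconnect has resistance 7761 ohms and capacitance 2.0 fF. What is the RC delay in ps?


Step 1: tau = R * C
Step 2: tau = 7761 * 2.0 fF = 7761 * 2.0e-15 F
Step 3: tau = 1.5522e-11 s = 15.522 ps

15.522


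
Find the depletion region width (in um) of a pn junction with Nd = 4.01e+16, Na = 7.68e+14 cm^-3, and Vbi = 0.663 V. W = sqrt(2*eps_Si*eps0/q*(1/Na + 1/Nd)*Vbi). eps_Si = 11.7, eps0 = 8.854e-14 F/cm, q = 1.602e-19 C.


Step 1: 1/Na + 1/Nd = 1/7.68e+14 + 1/4.01e+16 = 1.32702e-15
Step 2: 2*eps*eps0/q = 2*11.7*8.854e-14/1.602e-19 = 1.293281e+07
Step 3: W^2 = 1.293281e+07 * 1.32702e-15 * 0.663 = 1.13785e-08
Step 4: W = sqrt(1.13785e-08) = 1.067e-04 cm = 1.067 um

1.067


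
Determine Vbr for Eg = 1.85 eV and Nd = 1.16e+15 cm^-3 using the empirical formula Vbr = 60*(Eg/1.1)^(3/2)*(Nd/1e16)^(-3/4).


Step 1: Eg/1.1 = 1.85/1.1 = 1.681818
Step 2: (Eg/1.1)^1.5 = 1.681818^1.5 = 2.181064
Step 3: (Nd/1e16)^(-0.75) = (0.116)^(-0.75) = 5.031025
Step 4: Vbr = 60 * 2.181064 * 5.031025 = 658.4 V

658.4


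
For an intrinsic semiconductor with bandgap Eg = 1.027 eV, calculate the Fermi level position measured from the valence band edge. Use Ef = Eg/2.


Step 1: For an intrinsic semiconductor, the Fermi level sits at midgap.
Step 2: Ef = Eg / 2 = 1.027 / 2 = 0.5135 eV

0.5135


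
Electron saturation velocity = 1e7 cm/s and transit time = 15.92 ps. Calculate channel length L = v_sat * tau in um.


Step 1: tau in seconds = 15.92 ps * 1e-12 = 1.5920e-11 s
Step 2: L = v_sat * tau = 1e7 * 1.5920e-11 = 1.5920e-04 cm
Step 3: L in um = 1.5920e-04 * 1e4 = 1.592 um

1.592


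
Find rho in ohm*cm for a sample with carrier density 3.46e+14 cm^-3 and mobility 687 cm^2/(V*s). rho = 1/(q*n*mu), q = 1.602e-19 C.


Step 1: sigma = q * n * mu = 1.602e-19 * 3.46e+14 * 687 = 3.80799e-02 S/cm
Step 2: rho = 1 / sigma = 1 / 3.80799e-02 = 26.26 ohm*cm

26.26


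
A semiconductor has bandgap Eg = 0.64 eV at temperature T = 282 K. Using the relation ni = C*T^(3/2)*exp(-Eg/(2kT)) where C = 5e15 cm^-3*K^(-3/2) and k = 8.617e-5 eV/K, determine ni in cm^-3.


Step 1: Compute kT = 8.617e-5 * 282 = 0.02429994 eV
Step 2: Exponent = -Eg/(2kT) = -0.64/(2*0.02429994) = -13.16876
Step 3: T^(3/2) = 282^1.5 = 4735.59
Step 4: ni = 5e15 * 4735.59 * exp(-13.16876) = 4.52e+13 cm^-3

4.52e+13


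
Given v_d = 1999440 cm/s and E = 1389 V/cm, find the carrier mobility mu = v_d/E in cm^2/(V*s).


Step 1: mu = v_d / E
Step 2: mu = 1999440 / 1389
Step 3: mu = 1439.48 cm^2/(V*s)

1439.48


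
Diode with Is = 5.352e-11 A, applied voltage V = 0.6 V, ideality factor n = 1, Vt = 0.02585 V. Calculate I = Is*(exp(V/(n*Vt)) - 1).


Step 1: V/(n*Vt) = 0.6/(1*0.02585) = 23.2108
Step 2: exp(23.2108) = 1.2032e+10
Step 3: I = 5.352e-11 * (1.2032e+10 - 1) = 6.44e-01 A

6.44e-01
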